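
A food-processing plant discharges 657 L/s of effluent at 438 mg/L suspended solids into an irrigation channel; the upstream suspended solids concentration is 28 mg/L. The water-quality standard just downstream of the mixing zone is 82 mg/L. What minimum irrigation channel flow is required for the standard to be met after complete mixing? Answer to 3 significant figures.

Set C_mix = 82: (Q·28.00 + 657.0·438.0) / (Q + 657.0) = 82
→ Q = 657.0·(438.0 − 82)/(82 − 28.00) = 4331 L/s.

4330 L/s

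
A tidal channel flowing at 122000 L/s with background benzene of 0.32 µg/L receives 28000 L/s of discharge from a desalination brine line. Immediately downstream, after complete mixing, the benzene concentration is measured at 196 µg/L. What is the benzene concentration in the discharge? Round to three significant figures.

1050 µg/L

Mass balance: 122000·0.3200 + 28000·Cₑ = 150000·196.0
→ Cₑ = (150000·196.0 − 122000·0.3200) / 28000 = 1049 µg/L.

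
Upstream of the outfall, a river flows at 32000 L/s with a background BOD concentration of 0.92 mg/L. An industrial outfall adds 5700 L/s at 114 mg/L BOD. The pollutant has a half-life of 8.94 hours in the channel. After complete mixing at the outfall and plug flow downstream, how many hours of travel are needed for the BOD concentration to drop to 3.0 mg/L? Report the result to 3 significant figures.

Flow-weighted average: C = (32000·0.9200 + 5700·114.0) / 37700 = 679200/37700 = 18.02 mg/L.
Half-life 8.94 h → k = ln 2 / 8.94 = 0.07753 h⁻¹ = 1.861 d⁻¹.
18.02·exp(−k·t) = 3.0 → t = ln(18.02/3.0)/k = 83240 s = 23.12 h.

23.1 h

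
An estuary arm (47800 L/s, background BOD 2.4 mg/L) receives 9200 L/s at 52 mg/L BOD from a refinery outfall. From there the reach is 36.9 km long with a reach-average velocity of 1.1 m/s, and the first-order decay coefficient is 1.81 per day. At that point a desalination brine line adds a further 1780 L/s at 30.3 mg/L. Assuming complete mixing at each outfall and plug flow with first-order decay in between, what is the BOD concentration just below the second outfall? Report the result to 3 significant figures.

5.91 mg/L

Flow-weighted average: C = (47800·2.400 + 9200·52.00) / 57000 = 593100/57000 = 10.41 mg/L; combined flow 57000 L/s.
Travel time t = 36.9·1000 / 1.1 = 33550 s = 9.318 h.
First-order decay: C = 10.41·exp(−k·t) = 10.41·0.4952 = 5.153 mg/L.
Second outfall: C = (57000·5.153 + 1780·30.30)/58780 = 5.915 mg/L.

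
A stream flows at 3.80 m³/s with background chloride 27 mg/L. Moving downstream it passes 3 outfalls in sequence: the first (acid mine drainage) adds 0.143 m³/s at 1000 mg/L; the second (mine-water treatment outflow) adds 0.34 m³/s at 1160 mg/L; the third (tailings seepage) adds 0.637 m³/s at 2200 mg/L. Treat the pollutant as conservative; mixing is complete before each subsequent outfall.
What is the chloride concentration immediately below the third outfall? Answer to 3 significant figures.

Below outfall 1: Q → 3.943 m³/s, C = (3.800·27.00 + 0.1430·1000)/3.943 = 62.29 mg/L.
Below outfall 2: Q → 4.283 m³/s, C = (3.943·62.29 + 0.3400·1160)/4.283 = 149.4 mg/L.
Below outfall 3: Q → 4.920 m³/s, C = (4.283·149.4 + 0.6370·2200)/4.920 = 414.9 mg/L.

415 mg/L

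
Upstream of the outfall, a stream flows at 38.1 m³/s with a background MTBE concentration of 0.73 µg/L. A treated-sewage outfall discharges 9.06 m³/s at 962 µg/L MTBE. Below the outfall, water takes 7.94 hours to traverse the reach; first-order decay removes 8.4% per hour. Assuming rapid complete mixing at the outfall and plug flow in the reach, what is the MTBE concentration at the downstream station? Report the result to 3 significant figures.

Mixed concentration C = ΣQC/ΣQ = (38.10·0.7300 + 9.060·962.0) / 47.16 = 8744/47.16 = 185.4 µg/L.
8.4%/h lost → k = −ln(1 − 0.084) = 0.08774 h⁻¹.
Applying C = C₀e^(−kt): 185.4 × 0.4983 = 92.38 µg/L.

92.4 µg/L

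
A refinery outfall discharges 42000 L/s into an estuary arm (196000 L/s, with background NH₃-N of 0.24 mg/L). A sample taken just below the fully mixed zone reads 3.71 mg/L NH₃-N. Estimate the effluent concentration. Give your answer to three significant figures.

19.9 mg/L

Mass balance: 196000·0.2400 + 42000·Cₑ = 238000·3.710
→ Cₑ = (238000·3.710 − 196000·0.2400) / 42000 = 19.90 mg/L.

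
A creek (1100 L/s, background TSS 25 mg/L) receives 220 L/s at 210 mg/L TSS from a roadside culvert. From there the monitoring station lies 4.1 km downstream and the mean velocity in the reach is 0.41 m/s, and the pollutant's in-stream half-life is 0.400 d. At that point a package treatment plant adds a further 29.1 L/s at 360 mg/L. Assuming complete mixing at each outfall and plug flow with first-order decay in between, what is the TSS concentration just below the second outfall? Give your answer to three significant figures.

Conservation of mass: C = (1100·25.00 + 220.0·210.0) / 1320 = 73700/1320 = 55.83 mg/L; combined flow 1320 L/s.
Travel time t = 4.1·1000 / 0.41 = 10000 s = 2.778 h.
Half-life 0.400 d → k = ln 2 / 0.400 = 1.733 d⁻¹.
Decay over the reach: 55.83·exp(−kt) = 55.83·0.8183 = 45.69 mg/L.
At the second outfall, C = (1320·45.69 + 29.10·360.0) / (1320 + 29.10) = 52.47 mg/L.

52.5 mg/L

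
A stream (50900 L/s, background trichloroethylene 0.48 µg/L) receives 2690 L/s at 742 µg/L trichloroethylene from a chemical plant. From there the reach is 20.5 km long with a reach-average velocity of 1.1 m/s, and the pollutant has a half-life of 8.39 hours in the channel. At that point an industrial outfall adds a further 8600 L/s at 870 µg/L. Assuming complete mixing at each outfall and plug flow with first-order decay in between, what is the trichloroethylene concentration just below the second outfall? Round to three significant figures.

141 µg/L

Mixed concentration C = ΣQC/ΣQ = (50900·0.4800 + 2690·742.0) / 53590 = 2020000/53590 = 37.70 µg/L; combined flow 53590 L/s.
Travel time t = 20.5·1000 / 1.1 = 18640 s = 5.177 h.
Half-life 8.39 h → k = ln 2 / 8.39 = 0.08262 h⁻¹ = 1.983 d⁻¹.
Decay over the reach: 37.70·exp(−kt) = 37.70·0.6520 = 24.58 µg/L.
At the second outfall, C = (53590·24.58 + 8600·870.0) / (53590 + 8600) = 141.5 µg/L.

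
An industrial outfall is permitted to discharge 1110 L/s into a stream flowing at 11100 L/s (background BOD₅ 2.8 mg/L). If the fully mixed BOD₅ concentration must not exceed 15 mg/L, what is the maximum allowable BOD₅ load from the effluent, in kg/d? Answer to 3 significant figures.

13100 kg/d

Mass balance at the limit: 11100·2.800 + 1110·Cₑ = 12210·15 → Cₑ = 137.0 mg/L.
1110 L/s = 1.110 m³/s. Load = 1.110 m³/s × 137.0 g/m³ × 86 400 s/d = 13140 kg/d.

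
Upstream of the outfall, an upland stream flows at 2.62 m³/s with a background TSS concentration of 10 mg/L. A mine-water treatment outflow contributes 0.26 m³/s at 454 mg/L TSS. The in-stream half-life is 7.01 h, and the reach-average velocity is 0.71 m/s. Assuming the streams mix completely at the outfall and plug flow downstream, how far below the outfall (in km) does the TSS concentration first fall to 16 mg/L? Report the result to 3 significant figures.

Conservation of mass: C = (2.620·10.00 + 0.2600·454.0) / 2.880 = 144.2/2.880 = 50.08 mg/L.
Half-life 7.01 h → k = ln 2 / 7.01 = 0.09888 h⁻¹ = 2.373 d⁻¹.
Set 50.08·exp(−k·t) = 16 → t = ln(50.08/16)/k = 41540 s = 11.54 h.
Distance = v·t = 0.71·41540 = 29500 m = 29.50 km.

29.5 km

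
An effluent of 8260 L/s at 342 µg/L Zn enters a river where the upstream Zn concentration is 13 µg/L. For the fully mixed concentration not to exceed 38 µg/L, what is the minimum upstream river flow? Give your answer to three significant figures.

100000 L/s

Set C_mix = 38: (Q·13.00 + 8260·342.0) / (Q + 8260) = 38
→ Q = 8260·(342.0 − 38)/(38 − 13.00) = 100400 L/s.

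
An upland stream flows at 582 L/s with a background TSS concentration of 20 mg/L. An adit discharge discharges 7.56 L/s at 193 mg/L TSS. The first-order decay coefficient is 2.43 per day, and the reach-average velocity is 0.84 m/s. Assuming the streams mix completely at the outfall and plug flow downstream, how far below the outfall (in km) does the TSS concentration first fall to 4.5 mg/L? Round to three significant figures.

Mixed concentration C = ΣQC/ΣQ = (582.0·20.00 + 7.560·193.0) / 589.6 = 13100/589.6 = 22.22 mg/L.
Set 22.22·exp(−k·t) = 4.5 → t = ln(22.22/4.5)/k = 56780 s = 15.77 h.
Distance = v·t = 0.84·56780 = 47690 m = 47.69 km.

47.7 km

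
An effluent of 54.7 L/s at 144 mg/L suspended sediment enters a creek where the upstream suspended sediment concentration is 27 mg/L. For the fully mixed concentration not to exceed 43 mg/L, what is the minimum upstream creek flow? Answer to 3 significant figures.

Set C_mix = 43: (Q·27.00 + 54.70·144.0) / (Q + 54.70) = 43
→ Q = 54.70·(144.0 − 43)/(43 − 27.00) = 345.3 L/s.

345 L/s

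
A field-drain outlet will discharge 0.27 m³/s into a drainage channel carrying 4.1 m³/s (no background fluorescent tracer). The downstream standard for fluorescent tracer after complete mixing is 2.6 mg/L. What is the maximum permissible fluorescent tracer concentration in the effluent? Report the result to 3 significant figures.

42.1 mg/L

At the limit, (Qr·Cr + Qe·Cₑ)/(Qr + Qe) = 2.6:
Cₑ = (4.370·2.6 − 4.100·0) / 0.2700 = 42.08 mg/L.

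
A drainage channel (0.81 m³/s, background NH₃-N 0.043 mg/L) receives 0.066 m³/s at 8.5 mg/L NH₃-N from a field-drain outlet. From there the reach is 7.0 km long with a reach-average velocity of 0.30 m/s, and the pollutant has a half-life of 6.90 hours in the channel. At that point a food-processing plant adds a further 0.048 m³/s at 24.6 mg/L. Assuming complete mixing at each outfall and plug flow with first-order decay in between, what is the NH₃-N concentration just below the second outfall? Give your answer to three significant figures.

1.61 mg/L

Mixed concentration C = ΣQC/ΣQ = (0.8100·0.04300 + 0.06600·8.500) / 0.8760 = 0.5958/0.8760 = 0.6802 mg/L; combined flow 0.8760 m³/s.
Travel time t = 7.0·1000 / 0.30 = 23330 s = 6.481 h.
Half-life 6.90 h → k = ln 2 / 6.90 = 0.1005 h⁻¹ = 2.411 d⁻¹.
Applying C = C₀e^(−kt): 0.6802 × 0.5215 = 0.3547 mg/L.
At the second outfall, C = (0.8760·0.3547 + 0.04800·24.60) / (0.8760 + 0.04800) = 1.614 mg/L.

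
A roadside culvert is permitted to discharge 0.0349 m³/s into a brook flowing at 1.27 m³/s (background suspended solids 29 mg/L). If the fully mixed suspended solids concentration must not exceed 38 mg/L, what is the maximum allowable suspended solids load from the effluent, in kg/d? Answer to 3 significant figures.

1100 kg/d

Mass balance at the limit: 1.270·29.00 + 0.03490·Cₑ = 1.305·38 → Cₑ = 365.5 mg/L.
Load = 0.03490 m³/s × 365.5 g/m³ × 86 400 s/d = 1102 kg/d.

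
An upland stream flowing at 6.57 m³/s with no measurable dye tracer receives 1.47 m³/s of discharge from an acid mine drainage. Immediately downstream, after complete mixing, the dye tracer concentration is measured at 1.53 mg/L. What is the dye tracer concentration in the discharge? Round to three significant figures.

Mass balance: 6.570·0 + 1.470·Cₑ = 8.040·1.530
→ Cₑ = (8.040·1.530 − 6.570·0) / 1.470 = 8.368 mg/L.

8.37 mg/L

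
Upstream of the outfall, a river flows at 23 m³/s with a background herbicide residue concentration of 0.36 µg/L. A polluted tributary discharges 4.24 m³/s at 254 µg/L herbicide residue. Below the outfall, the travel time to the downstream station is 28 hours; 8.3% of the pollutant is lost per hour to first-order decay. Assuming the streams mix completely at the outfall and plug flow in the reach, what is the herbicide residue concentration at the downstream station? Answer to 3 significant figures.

3.52 µg/L

After mixing, C = (23.00·0.3600 + 4.240·254.0) / 27.24 = 1085/27.24 = 39.84 µg/L.
8.3%/h lost → k = −ln(1 − 0.083) = 0.08665 h⁻¹.
First-order decay: C = 39.84·exp(−k·t) = 39.84·0.08838 = 3.521 µg/L.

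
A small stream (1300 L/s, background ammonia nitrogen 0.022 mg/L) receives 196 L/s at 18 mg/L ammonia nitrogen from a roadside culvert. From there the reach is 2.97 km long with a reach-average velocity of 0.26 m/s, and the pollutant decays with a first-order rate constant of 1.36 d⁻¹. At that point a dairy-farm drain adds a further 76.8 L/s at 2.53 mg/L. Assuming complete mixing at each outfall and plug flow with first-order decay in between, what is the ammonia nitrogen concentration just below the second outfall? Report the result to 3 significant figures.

Mixed concentration C = ΣQC/ΣQ = (1300·0.02200 + 196.0·18.00) / 1496 = 3557/1496 = 2.377 mg/L; combined flow 1496 L/s.
Travel time t = 2.97·1000 / 0.26 = 11420 s = 3.173 h.
Decay over the reach: 2.377·exp(−kt) = 2.377·0.8354 = 1.986 mg/L.
At the second outfall, C = (1496·1.986 + 76.80·2.530) / (1496 + 76.80) = 2.013 mg/L.

2.01 mg/L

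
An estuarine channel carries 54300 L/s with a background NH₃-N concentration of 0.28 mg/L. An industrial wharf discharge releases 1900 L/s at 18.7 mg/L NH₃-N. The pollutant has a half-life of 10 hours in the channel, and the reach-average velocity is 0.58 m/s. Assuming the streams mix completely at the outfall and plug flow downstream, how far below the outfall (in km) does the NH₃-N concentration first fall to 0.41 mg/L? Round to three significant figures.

Conservation of mass: C = (54300·0.2800 + 1900·18.70) / 56200 = 50730/56200 = 0.9027 mg/L.
Half-life 10 h → k = ln 2 / 10 = 0.06931 h⁻¹ = 1.664 d⁻¹.
Set 0.9027·exp(−k·t) = 0.41 → t = ln(0.9027/0.41)/k = 40990 s = 11.39 h.
Distance = v·t = 0.58·40990 = 23780 m = 23.78 km.

23.8 km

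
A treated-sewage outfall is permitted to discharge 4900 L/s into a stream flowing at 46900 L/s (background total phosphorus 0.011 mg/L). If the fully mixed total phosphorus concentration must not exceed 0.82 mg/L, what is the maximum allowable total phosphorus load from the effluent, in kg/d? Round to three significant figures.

Mass balance at the limit: 46900·0.01100 + 4900·Cₑ = 51800·0.82 → Cₑ = 8.563 mg/L.
4900 L/s = 4.900 m³/s. Load = 4.900 m³/s × 8.563 g/m³ × 86 400 s/d = 3625 kg/d.

3630 kg/d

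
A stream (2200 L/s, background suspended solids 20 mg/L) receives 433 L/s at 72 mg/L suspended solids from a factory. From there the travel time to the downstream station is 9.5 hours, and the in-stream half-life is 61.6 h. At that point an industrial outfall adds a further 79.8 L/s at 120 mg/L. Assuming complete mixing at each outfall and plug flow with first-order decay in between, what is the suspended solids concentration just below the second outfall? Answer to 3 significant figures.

After mixing, C = (2200·20.00 + 433.0·72.00) / 2633 = 75180/2633 = 28.55 mg/L; combined flow 2633 L/s.
Half-life 61.6 h → k = ln 2 / 61.6 = 0.01125 h⁻¹ = 0.2701 d⁻¹.
After decay, C = 28.55 × e^(−kt) = 28.55 × 0.8986 = 25.66 mg/L.
At the second outfall, C = (2633·25.66 + 79.80·120.0) / (2633 + 79.80) = 28.43 mg/L.

28.4 mg/L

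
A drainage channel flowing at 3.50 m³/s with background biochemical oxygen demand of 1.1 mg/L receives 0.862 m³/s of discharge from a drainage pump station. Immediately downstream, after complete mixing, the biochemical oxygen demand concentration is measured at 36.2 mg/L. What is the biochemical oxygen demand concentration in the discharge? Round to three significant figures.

179 mg/L

Mass balance: 3.500·1.100 + 0.8620·Cₑ = 4.362·36.20
→ Cₑ = (4.362·36.20 − 3.500·1.100) / 0.8620 = 178.7 mg/L.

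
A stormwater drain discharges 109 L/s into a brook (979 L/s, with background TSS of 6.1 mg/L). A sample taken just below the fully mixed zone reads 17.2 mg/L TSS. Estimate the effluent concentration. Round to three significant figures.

Mass balance: 979.0·6.100 + 109.0·Cₑ = 1088·17.20
→ Cₑ = (1088·17.20 − 979.0·6.100) / 109.0 = 116.9 mg/L.

117 mg/L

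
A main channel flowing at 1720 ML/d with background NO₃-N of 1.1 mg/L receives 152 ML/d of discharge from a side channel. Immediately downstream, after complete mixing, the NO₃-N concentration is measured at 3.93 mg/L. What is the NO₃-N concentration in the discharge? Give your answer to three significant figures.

36.0 mg/L

Mass balance: 1720·1.100 + 152.0·Cₑ = 1872·3.930
→ Cₑ = (1872·3.930 − 1720·1.100) / 152.0 = 35.95 mg/L.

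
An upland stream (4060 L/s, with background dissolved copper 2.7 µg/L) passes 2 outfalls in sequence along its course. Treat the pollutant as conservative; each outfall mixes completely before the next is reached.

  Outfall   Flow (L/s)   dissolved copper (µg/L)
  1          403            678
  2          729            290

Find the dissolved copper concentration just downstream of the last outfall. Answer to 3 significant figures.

95.5 µg/L

After outfall 1: Q = 4060 + 403.0 = 4463 L/s; C = (4060·2.700 + 403.0·678.0)/4463 = 63.68 µg/L.
After outfall 2: Q = 4463 + 729.0 = 5192 L/s; C = (4463·63.68 + 729.0·290.0)/5192 = 95.46 µg/L.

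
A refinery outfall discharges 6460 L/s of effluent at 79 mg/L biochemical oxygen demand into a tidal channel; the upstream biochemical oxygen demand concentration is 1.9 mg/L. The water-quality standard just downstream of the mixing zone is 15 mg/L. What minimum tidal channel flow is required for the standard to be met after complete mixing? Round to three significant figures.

31600 L/s

Set C_mix = 15: (Q·1.900 + 6460·79.00) / (Q + 6460) = 15
→ Q = 6460·(79.00 − 15)/(15 − 1.900) = 31560 L/s.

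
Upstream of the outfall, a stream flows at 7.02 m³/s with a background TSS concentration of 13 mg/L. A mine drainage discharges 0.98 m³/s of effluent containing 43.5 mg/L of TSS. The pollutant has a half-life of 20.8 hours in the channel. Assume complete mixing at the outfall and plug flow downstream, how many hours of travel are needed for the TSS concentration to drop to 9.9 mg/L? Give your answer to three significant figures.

15.8 h

Mass balance: C = (7.020·13.00 + 0.9800·43.50) / 8.000 = 133.9/8.000 = 16.74 mg/L.
Half-life 20.8 h → k = ln 2 / 20.8 = 0.03332 h⁻¹ = 0.7998 d⁻¹.
16.74·exp(−k·t) = 9.9 → t = ln(16.74/9.9)/k = 56720 s = 15.76 h.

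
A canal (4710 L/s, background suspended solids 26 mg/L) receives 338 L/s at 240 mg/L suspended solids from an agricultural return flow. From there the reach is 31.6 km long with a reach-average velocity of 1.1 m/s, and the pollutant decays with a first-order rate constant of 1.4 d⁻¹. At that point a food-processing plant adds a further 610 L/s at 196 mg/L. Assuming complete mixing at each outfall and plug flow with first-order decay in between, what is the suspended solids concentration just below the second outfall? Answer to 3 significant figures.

43.7 mg/L

Flow-weighted average: C = (4710·26.00 + 338.0·240.0) / 5048 = 203600/5048 = 40.33 mg/L; combined flow 5048 L/s.
Travel time t = 31.6·1000 / 1.1 = 28730 s = 7.980 h.
Decay over the reach: 40.33·exp(−kt) = 40.33·0.6278 = 25.32 mg/L.
At the second outfall, C = (5048·25.32 + 610.0·196.0) / (5048 + 610.0) = 43.72 mg/L.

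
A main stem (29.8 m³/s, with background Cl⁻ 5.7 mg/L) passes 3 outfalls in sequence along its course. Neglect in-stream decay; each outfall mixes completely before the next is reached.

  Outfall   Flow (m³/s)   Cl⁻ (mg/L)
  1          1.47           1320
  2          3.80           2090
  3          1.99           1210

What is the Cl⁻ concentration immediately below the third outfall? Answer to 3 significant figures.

Outfall 1: combined Q = 31.27 m³/s; C = (29.80·5.700 + 1.470·1320)/31.27 = 67.49 mg/L.
Outfall 2: combined Q = 35.07 m³/s; C = (31.27·67.49 + 3.800·2090)/35.07 = 286.6 mg/L.
Outfall 3: combined Q = 37.06 m³/s; C = (35.07·286.6 + 1.990·1210)/37.06 = 336.2 mg/L.

336 mg/L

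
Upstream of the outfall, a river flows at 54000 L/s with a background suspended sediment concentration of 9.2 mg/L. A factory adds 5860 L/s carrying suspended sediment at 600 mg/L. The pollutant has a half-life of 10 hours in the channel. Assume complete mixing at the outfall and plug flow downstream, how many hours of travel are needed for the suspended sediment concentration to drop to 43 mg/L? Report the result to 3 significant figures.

Conservation of mass: C = (54000·9.200 + 5860·600.0) / 59860 = 4013000/59860 = 67.04 mg/L.
Half-life 10 h → k = ln 2 / 10 = 0.06931 h⁻¹ = 1.664 d⁻¹.
67.04·exp(−k·t) = 43 → t = ln(67.04/43)/k = 23060 s = 6.406 h.

6.41 h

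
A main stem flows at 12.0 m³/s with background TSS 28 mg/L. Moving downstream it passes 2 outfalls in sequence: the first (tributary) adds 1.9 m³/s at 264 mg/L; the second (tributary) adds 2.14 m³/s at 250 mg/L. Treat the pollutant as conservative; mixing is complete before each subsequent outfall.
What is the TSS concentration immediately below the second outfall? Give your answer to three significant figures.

85.6 mg/L

Below outfall 1: Q → 13.90 m³/s, C = (12.00·28.00 + 1.900·264.0)/13.90 = 60.26 mg/L.
Below outfall 2: Q → 16.04 m³/s, C = (13.90·60.26 + 2.140·250.0)/16.04 = 85.57 mg/L.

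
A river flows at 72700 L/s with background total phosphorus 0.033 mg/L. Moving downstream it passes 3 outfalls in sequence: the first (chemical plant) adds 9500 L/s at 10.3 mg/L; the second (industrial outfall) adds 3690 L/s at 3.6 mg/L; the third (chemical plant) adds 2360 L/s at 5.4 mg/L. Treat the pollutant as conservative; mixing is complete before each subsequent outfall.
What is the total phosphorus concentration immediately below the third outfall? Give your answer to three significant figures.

Below outfall 1: Q → 82200 L/s, C = (72700·0.03300 + 9500·10.30)/82200 = 1.220 mg/L.
Below outfall 2: Q → 85890 L/s, C = (82200·1.220 + 3690·3.600)/85890 = 1.322 mg/L.
Below outfall 3: Q → 88250 L/s, C = (85890·1.322 + 2360·5.400)/88250 = 1.431 mg/L.

1.43 mg/L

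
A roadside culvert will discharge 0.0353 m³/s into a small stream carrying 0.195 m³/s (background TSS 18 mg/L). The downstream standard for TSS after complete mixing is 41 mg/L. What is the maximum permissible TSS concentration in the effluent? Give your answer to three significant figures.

At the limit, (Qr·Cr + Qe·Cₑ)/(Qr + Qe) = 41:
Cₑ = (0.2303·41 − 0.1950·18.00) / 0.03530 = 168.1 mg/L.

168 mg/L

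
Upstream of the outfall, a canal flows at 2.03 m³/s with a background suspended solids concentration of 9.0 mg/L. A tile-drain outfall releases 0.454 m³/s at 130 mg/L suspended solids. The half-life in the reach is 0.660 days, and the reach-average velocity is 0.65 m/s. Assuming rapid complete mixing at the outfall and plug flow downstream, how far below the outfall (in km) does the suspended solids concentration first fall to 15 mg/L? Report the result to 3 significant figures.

Flow-weighted average: C = (2.030·9.000 + 0.4540·130.0) / 2.484 = 77.29/2.484 = 31.12 mg/L.
Half-life 0.660 d → k = ln 2 / 0.660 = 1.050 d⁻¹.
Set 31.12·exp(−k·t) = 15 → t = ln(31.12/15)/k = 60030 s = 16.67 h.
Distance = v·t = 0.65·60030 = 39020 m = 39.02 km.

39.0 km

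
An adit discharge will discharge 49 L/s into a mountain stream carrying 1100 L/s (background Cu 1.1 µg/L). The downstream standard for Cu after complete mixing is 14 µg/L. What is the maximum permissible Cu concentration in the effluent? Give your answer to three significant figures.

At the limit, (Qr·Cr + Qe·Cₑ)/(Qr + Qe) = 14:
Cₑ = (1149·14 − 1100·1.100) / 49.00 = 303.6 µg/L.

304 µg/L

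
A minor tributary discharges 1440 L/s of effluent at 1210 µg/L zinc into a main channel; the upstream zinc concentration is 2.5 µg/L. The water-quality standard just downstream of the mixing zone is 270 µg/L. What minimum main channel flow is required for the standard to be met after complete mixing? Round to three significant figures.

5060 L/s

Set C_mix = 270: (Q·2.500 + 1440·1210) / (Q + 1440) = 270
→ Q = 1440·(1210 − 270)/(270 − 2.500) = 5060 L/s.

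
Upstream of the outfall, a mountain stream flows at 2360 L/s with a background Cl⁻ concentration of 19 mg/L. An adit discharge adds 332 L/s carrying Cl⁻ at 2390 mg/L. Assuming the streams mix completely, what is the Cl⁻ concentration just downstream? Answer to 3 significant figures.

Mass balance: C = (2360·19.00 + 332.0·2390) / 2692 = 838300/2692 = 311.4 mg/L.

311 mg/L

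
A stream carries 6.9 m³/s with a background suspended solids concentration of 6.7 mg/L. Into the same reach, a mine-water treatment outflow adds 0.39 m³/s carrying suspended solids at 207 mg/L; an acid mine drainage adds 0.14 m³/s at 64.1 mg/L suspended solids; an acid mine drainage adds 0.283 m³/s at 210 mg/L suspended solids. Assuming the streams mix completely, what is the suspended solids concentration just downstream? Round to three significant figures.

After mixing, C = (6.900·6.700 + 0.3900·207.0 + 0.1400·64.10 + 0.2830·210.0) / 7.713 = 195.4/7.713 = 25.33 mg/L.

25.3 mg/L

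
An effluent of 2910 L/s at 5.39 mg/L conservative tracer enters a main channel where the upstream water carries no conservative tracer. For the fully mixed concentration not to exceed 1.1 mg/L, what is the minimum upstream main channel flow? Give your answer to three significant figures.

Set C_mix = 1.1: (Q·0 + 2910·5.390) / (Q + 2910) = 1.1
→ Q = 2910·(5.390 − 1.1)/(1.1 − 0) = 11350 L/s.

11300 L/s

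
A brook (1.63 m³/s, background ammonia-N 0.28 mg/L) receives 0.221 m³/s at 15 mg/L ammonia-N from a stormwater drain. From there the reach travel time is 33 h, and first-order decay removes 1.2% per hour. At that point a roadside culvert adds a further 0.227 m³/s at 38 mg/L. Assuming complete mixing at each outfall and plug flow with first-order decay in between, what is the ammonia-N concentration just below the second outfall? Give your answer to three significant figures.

After mixing, C = (1.630·0.2800 + 0.2210·15.00) / 1.851 = 3.771/1.851 = 2.037 mg/L; combined flow 1.851 m³/s.
1.2%/h lost → k = −ln(1 − 0.012) = 0.01207 h⁻¹.
First-order decay: C = 2.037·exp(−k·t) = 2.037·0.6714 = 1.368 mg/L.
Second outfall: C = (1.851·1.368 + 0.2270·38.00)/2.078 = 5.370 mg/L.

5.37 mg/L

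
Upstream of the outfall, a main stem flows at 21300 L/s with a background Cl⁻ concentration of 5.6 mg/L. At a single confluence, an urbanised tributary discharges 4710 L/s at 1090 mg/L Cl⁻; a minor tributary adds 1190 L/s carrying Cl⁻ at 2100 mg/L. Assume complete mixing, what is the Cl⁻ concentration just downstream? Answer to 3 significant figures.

285 mg/L

Flow-weighted average: C = (21300·5.600 + 4710·1090 + 1190·2100) / 27200 = 7752000/27200 = 285.0 mg/L.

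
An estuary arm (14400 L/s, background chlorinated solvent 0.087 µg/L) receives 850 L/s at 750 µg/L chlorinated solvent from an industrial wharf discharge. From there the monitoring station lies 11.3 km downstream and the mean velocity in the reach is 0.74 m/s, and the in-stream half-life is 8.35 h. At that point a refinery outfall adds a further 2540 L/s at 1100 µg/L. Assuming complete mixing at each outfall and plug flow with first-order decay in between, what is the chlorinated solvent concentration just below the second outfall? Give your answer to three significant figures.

182 µg/L

Mass balance: C = (14400·0.08700 + 850.0·750.0) / 15250 = 638800/15250 = 41.89 µg/L; combined flow 15250 L/s.
Travel time t = 11.3·1000 / 0.74 = 15270 s = 4.242 h.
Half-life 8.35 h → k = ln 2 / 8.35 = 0.08301 h⁻¹ = 1.992 d⁻¹.
After decay, C = 41.89 × e^(−kt) = 41.89 × 0.7032 = 29.45 µg/L.
At the second outfall, C = (15250·29.45 + 2540·1100) / (15250 + 2540) = 182.3 µg/L.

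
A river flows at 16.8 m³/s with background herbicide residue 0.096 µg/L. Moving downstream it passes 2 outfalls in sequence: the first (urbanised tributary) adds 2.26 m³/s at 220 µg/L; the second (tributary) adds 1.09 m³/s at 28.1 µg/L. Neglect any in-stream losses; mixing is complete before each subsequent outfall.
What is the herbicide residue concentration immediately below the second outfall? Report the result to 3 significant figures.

Outfall 1: combined Q = 19.06 m³/s; C = (16.80·0.09600 + 2.260·220.0)/19.06 = 26.17 µg/L.
Outfall 2: combined Q = 20.15 m³/s; C = (19.06·26.17 + 1.090·28.10)/20.15 = 26.28 µg/L.

26.3 µg/L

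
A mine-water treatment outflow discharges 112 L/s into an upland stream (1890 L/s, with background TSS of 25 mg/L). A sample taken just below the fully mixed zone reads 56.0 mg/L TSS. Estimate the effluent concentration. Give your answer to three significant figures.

579 mg/L

Mass balance: 1890·25.00 + 112.0·Cₑ = 2002·56.00
→ Cₑ = (2002·56.00 − 1890·25.00) / 112.0 = 579.1 mg/L.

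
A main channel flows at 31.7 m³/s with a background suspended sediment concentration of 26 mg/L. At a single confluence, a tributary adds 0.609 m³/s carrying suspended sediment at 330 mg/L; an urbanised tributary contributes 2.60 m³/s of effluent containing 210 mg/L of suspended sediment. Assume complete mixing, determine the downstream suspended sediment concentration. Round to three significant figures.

45.0 mg/L

Conservation of mass: C = (31.70·26.00 + 0.6090·330.0 + 2.600·210.0) / 34.91 = 1571/34.91 = 45.01 mg/L.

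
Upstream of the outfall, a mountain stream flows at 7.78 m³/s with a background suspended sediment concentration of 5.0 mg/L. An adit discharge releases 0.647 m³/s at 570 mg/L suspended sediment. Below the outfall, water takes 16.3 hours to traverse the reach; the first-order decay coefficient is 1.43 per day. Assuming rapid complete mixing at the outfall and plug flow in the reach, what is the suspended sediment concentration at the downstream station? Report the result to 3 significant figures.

18.3 mg/L

Conservation of mass: C = (7.780·5.000 + 0.6470·570.0) / 8.427 = 407.7/8.427 = 48.38 mg/L.
Decay over the reach: 48.38·exp(−kt) = 48.38·0.3786 = 18.32 mg/L.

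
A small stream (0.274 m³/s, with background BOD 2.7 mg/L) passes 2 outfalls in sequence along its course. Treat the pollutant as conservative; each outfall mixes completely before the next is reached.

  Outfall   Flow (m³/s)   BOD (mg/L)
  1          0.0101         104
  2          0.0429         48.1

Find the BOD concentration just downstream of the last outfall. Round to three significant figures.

11.8 mg/L

After outfall 1: Q = 0.2740 + 0.01010 = 0.2841 m³/s; C = (0.2740·2.700 + 0.01010·104.0)/0.2841 = 6.301 mg/L.
After outfall 2: Q = 0.2841 + 0.04290 = 0.3270 m³/s; C = (0.2841·6.301 + 0.04290·48.10)/0.3270 = 11.78 mg/L.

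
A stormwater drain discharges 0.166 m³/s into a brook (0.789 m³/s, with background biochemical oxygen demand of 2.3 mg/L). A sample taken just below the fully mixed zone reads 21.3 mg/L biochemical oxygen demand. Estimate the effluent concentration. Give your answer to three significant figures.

Mass balance: 0.7890·2.300 + 0.1660·Cₑ = 0.9550·21.30
→ Cₑ = (0.9550·21.30 − 0.7890·2.300) / 0.1660 = 111.6 mg/L.

112 mg/L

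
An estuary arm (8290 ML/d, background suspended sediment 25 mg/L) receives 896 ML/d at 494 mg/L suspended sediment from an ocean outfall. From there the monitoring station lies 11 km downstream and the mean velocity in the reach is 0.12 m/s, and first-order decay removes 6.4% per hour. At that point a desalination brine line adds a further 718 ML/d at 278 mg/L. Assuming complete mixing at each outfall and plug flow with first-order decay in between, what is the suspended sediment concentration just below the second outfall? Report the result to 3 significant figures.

32.3 mg/L

Mass balance: C = (8290·25.00 + 896.0·494.0) / 9186 = 649900/9186 = 70.75 mg/L; combined flow 9186 ML/d.
Travel time t = 11·1000 / 0.12 = 91670 s = 25.46 h.
6.4%/h lost → k = −ln(1 − 0.064) = 0.06614 h⁻¹.
After decay, C = 70.75 × e^(−kt) = 70.75 × 0.1856 = 13.13 mg/L.
At the second outfall, C = (9186·13.13 + 718.0·278.0) / (9186 + 718.0) = 32.33 mg/L.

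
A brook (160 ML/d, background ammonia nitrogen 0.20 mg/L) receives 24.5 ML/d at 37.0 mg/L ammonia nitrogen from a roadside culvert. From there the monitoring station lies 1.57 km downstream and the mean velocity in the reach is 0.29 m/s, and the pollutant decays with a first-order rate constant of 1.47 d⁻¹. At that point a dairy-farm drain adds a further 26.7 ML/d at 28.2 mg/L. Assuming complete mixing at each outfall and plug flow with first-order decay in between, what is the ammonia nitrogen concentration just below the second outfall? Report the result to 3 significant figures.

7.62 mg/L

Mass balance: C = (160.0·0.2000 + 24.50·37.00) / 184.5 = 938.5/184.5 = 5.087 mg/L; combined flow 184.5 ML/d.
Travel time t = 1.57·1000 / 0.29 = 5414 s = 1.504 h.
First-order decay: C = 5.087·exp(−k·t) = 5.087·0.9120 = 4.639 mg/L.
At the second outfall, C = (184.5·4.639 + 26.70·28.20) / (184.5 + 26.70) = 7.618 mg/L.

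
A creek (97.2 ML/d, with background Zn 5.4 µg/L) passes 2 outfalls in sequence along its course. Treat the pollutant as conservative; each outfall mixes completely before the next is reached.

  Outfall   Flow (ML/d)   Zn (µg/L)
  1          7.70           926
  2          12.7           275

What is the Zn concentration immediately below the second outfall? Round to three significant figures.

After outfall 1: Q = 97.20 + 7.700 = 104.9 ML/d; C = (97.20·5.400 + 7.700·926.0)/104.9 = 72.98 µg/L.
After outfall 2: Q = 104.9 + 12.70 = 117.6 ML/d; C = (104.9·72.98 + 12.70·275.0)/117.6 = 94.79 µg/L.

94.8 µg/L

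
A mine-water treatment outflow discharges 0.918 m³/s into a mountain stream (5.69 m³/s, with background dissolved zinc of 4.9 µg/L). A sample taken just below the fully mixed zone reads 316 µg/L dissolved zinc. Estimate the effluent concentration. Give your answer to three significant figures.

Mass balance: 5.690·4.900 + 0.9180·Cₑ = 6.608·316.0
→ Cₑ = (6.608·316.0 − 5.690·4.900) / 0.9180 = 2244 µg/L.

2240 µg/L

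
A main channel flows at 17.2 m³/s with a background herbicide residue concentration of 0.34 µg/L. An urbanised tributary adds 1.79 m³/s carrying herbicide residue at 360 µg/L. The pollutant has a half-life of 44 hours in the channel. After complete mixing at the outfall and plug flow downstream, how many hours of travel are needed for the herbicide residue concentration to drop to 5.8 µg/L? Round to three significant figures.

113 h

Mixed concentration C = ΣQC/ΣQ = (17.20·0.3400 + 1.790·360.0) / 18.99 = 650.2/18.99 = 34.24 µg/L.
Half-life 44 h → k = ln 2 / 44 = 0.01575 h⁻¹ = 0.3781 d⁻¹.
34.24·exp(−k·t) = 5.8 → t = ln(34.24/5.8)/k = 405800 s = 112.7 h.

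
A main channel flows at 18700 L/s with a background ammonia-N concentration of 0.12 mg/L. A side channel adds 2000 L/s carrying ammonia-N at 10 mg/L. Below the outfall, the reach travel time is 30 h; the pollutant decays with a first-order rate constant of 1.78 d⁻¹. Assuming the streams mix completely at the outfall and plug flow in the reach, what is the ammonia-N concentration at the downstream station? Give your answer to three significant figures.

After mixing, C = (18700·0.1200 + 2000·10.00) / 20700 = 22240/20700 = 1.075 mg/L.
Applying C = C₀e^(−kt): 1.075 × 0.1081 = 0.1161 mg/L.

0.116 mg/L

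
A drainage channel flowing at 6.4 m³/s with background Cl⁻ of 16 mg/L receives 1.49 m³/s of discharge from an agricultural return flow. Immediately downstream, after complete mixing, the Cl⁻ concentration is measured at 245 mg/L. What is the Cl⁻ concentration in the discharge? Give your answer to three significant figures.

1230 mg/L

Mass balance: 6.400·16.00 + 1.490·Cₑ = 7.890·245.0
→ Cₑ = (7.890·245.0 − 6.400·16.00) / 1.490 = 1229 mg/L.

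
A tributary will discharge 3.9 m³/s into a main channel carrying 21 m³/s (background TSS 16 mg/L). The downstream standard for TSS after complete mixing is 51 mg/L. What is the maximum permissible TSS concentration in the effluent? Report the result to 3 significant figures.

At the limit, (Qr·Cr + Qe·Cₑ)/(Qr + Qe) = 51:
Cₑ = (24.90·51 − 21.00·16.00) / 3.900 = 239.5 mg/L.

239 mg/L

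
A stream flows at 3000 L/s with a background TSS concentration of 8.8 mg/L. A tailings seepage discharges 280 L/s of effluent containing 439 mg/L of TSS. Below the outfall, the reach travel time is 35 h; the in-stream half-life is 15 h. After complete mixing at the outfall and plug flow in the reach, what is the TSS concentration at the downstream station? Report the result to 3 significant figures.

9.03 mg/L

Mass balance: C = (3000·8.800 + 280.0·439.0) / 3280 = 149300/3280 = 45.52 mg/L.
Half-life 15 h → k = ln 2 / 15 = 0.04621 h⁻¹ = 1.109 d⁻¹.
First-order decay: C = 45.52·exp(−k·t) = 45.52·0.1984 = 9.033 mg/L.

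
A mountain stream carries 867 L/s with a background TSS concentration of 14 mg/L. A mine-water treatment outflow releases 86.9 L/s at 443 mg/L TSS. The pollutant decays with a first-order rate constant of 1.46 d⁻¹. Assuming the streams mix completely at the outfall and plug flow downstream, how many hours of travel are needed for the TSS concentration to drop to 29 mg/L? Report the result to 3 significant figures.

Mass balance: C = (867.0·14.00 + 86.90·443.0) / 953.9 = 50630/953.9 = 53.08 mg/L.
53.08·exp(−k·t) = 29 → t = ln(53.08/29)/k = 35780 s = 9.938 h.

9.94 h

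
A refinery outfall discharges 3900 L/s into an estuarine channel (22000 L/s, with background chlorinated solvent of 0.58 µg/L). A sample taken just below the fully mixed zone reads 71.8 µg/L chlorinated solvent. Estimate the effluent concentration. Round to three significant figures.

Mass balance: 22000·0.5800 + 3900·Cₑ = 25900·71.80
→ Cₑ = (25900·71.80 − 22000·0.5800) / 3900 = 473.6 µg/L.

474 µg/L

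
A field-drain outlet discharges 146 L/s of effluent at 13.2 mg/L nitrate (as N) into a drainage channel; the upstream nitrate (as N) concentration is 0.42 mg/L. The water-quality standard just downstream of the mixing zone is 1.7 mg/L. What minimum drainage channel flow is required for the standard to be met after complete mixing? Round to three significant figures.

1310 L/s

Set C_mix = 1.7: (Q·0.4200 + 146.0·13.20) / (Q + 146.0) = 1.7
→ Q = 146.0·(13.20 − 1.7)/(1.7 − 0.4200) = 1312 L/s.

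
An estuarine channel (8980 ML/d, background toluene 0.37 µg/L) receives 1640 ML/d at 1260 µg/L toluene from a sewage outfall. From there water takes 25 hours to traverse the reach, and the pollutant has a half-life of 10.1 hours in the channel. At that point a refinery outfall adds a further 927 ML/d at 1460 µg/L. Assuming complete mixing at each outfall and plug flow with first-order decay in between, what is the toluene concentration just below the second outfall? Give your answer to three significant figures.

149 µg/L

After mixing, C = (8980·0.3700 + 1640·1260) / 10620 = 2070000/10620 = 194.9 µg/L; combined flow 10620 ML/d.
Half-life 10.1 h → k = ln 2 / 10.1 = 0.06863 h⁻¹ = 1.647 d⁻¹.
Decay over the reach: 194.9·exp(−kt) = 194.9·0.1798 = 35.05 µg/L.
At the second outfall, C = (10620·35.05 + 927.0·1460) / (10620 + 927.0) = 149.4 µg/L.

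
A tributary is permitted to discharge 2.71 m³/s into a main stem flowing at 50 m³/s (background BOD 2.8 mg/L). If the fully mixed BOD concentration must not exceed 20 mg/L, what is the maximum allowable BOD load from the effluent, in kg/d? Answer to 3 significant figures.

Mass balance at the limit: 50.00·2.800 + 2.710·Cₑ = 52.71·20 → Cₑ = 337.3 mg/L.
Load = 2.710 m³/s × 337.3 g/m³ × 86 400 s/d = 78990 kg/d.

79000 kg/d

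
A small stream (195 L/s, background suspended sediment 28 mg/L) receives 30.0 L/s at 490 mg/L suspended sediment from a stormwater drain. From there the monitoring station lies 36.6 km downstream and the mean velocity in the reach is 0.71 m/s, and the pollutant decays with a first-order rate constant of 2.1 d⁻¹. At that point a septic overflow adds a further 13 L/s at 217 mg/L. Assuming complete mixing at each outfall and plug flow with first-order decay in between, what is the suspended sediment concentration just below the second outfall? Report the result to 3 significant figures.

36.1 mg/L

After mixing, C = (195.0·28.00 + 30.00·490.0) / 225.0 = 20160/225.0 = 89.60 mg/L; combined flow 225.0 L/s.
Travel time t = 36.6·1000 / 0.71 = 51550 s = 14.32 h.
First-order decay: C = 89.60·exp(−k·t) = 89.60·0.2857 = 25.60 mg/L.
Second outfall: C = (225.0·25.60 + 13.00·217.0)/238.0 = 36.05 mg/L.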